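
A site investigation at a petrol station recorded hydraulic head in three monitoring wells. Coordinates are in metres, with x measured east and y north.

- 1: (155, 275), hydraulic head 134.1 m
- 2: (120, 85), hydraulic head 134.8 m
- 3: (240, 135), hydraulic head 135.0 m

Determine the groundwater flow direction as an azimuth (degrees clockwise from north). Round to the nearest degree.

321°

Differences from 1: to 2 (Δx, Δy, Δh) = (-35, -190, +0.7); to 3 = (85, -140, +0.9).
Determinant of the coordinate differences = (-35)·(-140) − 85·(-190) = 21050.
∂h/∂x = [(+0.7)·(-140) − (+0.9)·(-190)] / 21050 = +0.003468
∂h/∂y = [(-35)·(+0.9) − 85·(+0.7)] / 21050 = -0.004323
Flow direction (−∇h) has components (-0.003468 E, +0.004323 N).
Azimuth = atan2(E, N) = atan2(-0.003468, +0.004323) = 321.3° ≈ 321°.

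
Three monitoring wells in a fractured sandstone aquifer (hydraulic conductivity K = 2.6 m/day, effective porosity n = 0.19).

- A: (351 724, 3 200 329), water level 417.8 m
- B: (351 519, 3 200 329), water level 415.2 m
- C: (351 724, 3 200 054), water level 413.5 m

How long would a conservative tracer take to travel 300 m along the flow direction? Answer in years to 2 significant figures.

∂h/∂x = (415.2 − 417.8) / (351519 − 351724) = +0.01268
∂h/∂y = (413.5 − 417.8) / (3200054 − 3200329) = +0.01564
|∇h| = √(0.01268² + 0.01564²) = 0.02013
Seepage velocity v = K·i/n = 2.6 × 0.02013 / 0.19 = 0.2755 m/day.
t = 300 / 0.2755 = 1089 days = 2.98 years.

3.0 years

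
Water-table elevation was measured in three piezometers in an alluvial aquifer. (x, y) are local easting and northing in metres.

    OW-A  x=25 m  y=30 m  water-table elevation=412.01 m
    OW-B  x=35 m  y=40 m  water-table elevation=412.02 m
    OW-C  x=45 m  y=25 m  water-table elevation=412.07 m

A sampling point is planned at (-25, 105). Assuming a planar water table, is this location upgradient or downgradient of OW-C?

Differences from OW-A: to OW-B (Δx, Δy, Δh) = (10, 10, +0.01); to OW-C = (20, -5, +0.06).
Solve a·Δx + b·Δy = Δh: det = 10·(-5) − 20·10 = -250.
∂h/∂x = [(+0.01)·(-5) − (+0.06)·10] / -250 = +0.002600
∂h/∂y = [10·(+0.06) − 20·(+0.01)] / -250 = -0.001600
Head at (-25, 105) = 412.01 + (+0.002600)·(-50) + (-0.001600)·(75) = 411.76 m.
That is lower than the 412.07 m at OW-C, so the point is downgradient.

downgradient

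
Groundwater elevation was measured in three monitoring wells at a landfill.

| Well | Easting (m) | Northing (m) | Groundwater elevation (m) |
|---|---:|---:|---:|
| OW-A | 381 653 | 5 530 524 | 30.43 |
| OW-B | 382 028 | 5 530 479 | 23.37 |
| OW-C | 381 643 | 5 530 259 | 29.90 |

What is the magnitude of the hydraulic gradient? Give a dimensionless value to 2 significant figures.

0.019

Taking OW-A as reference: OW-B−OW-A = (375, -45, -7.06); OW-C−OW-A = (-10, -265, -0.53).
Determinant of the coordinate differences = 375·(-265) − (-10)·(-45) = -99825.
∂h/∂x = [(-7.06)·(-265) − (-0.53)·(-45)] / -99825 = -0.01850
∂h/∂y = [375·(-0.53) − (-10)·(-7.06)] / -99825 = +0.002698
|∇h| = √(-0.01850² + 0.002698²) = 0.0187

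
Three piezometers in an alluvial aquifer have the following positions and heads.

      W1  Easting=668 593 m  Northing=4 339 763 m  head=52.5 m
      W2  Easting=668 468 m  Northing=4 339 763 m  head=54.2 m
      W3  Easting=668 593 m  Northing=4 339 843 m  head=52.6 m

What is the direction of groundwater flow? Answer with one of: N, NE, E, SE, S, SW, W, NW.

E

∂h/∂x = (54.2 − 52.5) / (668468 − 668593) = -0.01360
∂h/∂y = (52.6 − 52.5) / (4339843 − 4339763) = +0.001250
Flow = −∇h = (+0.01360 east, -0.001250 north), which points east.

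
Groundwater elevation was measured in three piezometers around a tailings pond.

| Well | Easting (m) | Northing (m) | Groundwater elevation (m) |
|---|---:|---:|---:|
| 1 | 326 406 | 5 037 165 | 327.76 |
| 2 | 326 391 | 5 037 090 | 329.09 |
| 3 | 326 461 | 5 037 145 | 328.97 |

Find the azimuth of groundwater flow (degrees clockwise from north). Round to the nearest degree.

Three-point gradient (reference 1): Δ to 2 = (-15, -75, +1.33), Δ to 3 = (55, -20, +1.21).
∂h/∂x = +0.01450, ∂h/∂y = -0.02063 (det = 4425).
Flow direction (−∇h) has components (-0.01450 E, +0.02063 N).
Azimuth = atan2(E, N) = atan2(-0.01450, +0.02063) = 324.9° ≈ 325°.

325°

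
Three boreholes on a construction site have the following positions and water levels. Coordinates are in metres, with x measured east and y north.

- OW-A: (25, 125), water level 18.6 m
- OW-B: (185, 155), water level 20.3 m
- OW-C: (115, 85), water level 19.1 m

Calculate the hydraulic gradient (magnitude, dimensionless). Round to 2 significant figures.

0.012

With h = a·x + b·y + c and OW-A as origin, the differences give:
  160·a + 30·b = +1.7
  90·a + (-40)·b = +0.5
Eliminate b (×(-40) and ×30, subtract): -9100·a = -83.00 → a = ∂h/∂x = +0.009121
Back-substitute: b = ∂h/∂y = +0.008022.
|∇h| = √(0.009121² + 0.008022²) = 0.01215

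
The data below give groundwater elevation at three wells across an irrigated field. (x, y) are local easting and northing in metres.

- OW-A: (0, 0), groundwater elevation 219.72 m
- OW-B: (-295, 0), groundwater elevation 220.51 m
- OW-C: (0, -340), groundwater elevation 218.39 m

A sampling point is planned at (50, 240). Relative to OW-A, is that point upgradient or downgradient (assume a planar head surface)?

upgradient

∂h/∂x = (220.51 − 219.72) / (-295 − 0) = -0.002678
∂h/∂y = (218.39 − 219.72) / (-340 − 0) = +0.003912
Head at (50, 240) = 219.72 + (-0.002678)·(50) + (+0.003912)·(240) = 220.52 m.
That is higher than the 219.72 m at OW-A, so the point is upgradient.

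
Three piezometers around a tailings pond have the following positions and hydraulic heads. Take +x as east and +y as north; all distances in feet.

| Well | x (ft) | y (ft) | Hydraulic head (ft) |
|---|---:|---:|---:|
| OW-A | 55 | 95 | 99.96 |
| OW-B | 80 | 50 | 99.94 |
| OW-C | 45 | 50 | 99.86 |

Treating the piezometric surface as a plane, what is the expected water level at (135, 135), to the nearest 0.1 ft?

With h = a·x + b·y + c and OW-A as origin, the differences give:
  25·a + (-45)·b = -0.02
  (-10)·a + (-45)·b = -0.10
Eliminate b (×(-45) and ×(-45), subtract): -1575·a = -3.600 → a = ∂h/∂x = +0.002286
Back-substitute: b = ∂h/∂y = +0.001714.
h(135, 135) = 99.96 + (+0.002286)·(80) + (+0.001714)·(40) = 99.96 +0.183 +0.069 = 100.211 ft.

100.2 ft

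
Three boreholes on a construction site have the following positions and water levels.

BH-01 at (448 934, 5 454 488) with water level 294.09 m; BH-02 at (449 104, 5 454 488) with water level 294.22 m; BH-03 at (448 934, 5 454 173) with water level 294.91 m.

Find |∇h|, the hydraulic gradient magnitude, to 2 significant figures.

0.0027

∂h/∂x = (294.22 − 294.09) / (449104 − 448934) = +0.0007647
∂h/∂y = (294.91 − 294.09) / (5454173 − 5454488) = -0.002603
|∇h| = √(0.0007647² + -0.002603²) = 0.002713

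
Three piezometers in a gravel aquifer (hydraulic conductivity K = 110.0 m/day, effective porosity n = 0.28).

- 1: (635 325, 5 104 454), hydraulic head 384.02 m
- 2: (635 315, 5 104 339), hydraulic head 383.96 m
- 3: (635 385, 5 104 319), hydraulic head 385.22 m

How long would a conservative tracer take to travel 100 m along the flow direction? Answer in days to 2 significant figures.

14 days

Taking 1 as reference: 2−1 = (-10, -115, -0.06); 3−1 = (60, -135, +1.20).
Solve a·Δx + b·Δy = Δh: det = (-10)·(-135) − 60·(-115) = 8250.
∂h/∂x = [(-0.06)·(-135) − (+1.20)·(-115)] / 8250 = +0.01771
∂h/∂y = [(-10)·(+1.20) − 60·(-0.06)] / 8250 = -0.001018
|∇h| = √(0.01771² + -0.001018²) = 0.01774
Seepage velocity v = K·i/n = 110.0 × 0.01774 / 0.28 = 6.969 m/day.
t = 100 / 6.969 = 14.35 days.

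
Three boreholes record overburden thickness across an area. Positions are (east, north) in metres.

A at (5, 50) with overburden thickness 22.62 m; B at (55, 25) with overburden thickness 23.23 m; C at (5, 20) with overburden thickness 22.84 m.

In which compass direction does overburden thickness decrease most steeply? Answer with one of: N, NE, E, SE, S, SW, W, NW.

NW

Taking A as reference: B−A = (50, -25, +0.61); C−A = (0, -30, +0.22).
Determinant of the coordinate differences = 50·(-30) − 0·(-25) = -1500.
∂d/∂x = [(+0.61)·(-30) − (+0.22)·(-25)] / -1500 = +0.008533
∂d/∂y = [50·(+0.22) − 0·(+0.61)] / -1500 = -0.007333
Steepest decrease is along −∇f = (-0.008533 E, +0.007333 N) → northwest.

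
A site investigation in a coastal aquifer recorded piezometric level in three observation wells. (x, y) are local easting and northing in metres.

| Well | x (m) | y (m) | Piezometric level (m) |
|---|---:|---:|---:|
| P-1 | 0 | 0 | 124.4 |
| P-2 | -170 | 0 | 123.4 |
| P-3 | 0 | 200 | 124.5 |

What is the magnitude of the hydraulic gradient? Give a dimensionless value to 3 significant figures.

0.00590

∂h/∂x = (123.4 − 124.4) / (-170 − 0) = +0.005882
∂h/∂y = (124.5 − 124.4) / (200 − 0) = +0.0005000
|∇h| = √(0.005882² + 0.0005000²) = 0.005903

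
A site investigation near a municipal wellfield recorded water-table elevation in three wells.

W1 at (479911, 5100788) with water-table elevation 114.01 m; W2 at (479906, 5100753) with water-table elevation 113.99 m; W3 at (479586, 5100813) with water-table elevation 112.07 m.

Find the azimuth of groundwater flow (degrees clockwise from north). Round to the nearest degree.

273°

With h = a·x + b·y + c and W1 as origin, the differences give:
  (-5)·a + (-35)·b = -0.02
  (-325)·a + 25·b = -1.94
Eliminate b (×25 and ×(-35), subtract): -11500·a = -68.400 → a = ∂h/∂x = +0.005948
Back-substitute: b = ∂h/∂y = -0.0002783.
Flow direction (−∇h) has components (-0.005948 E, +0.0002783 N).
Azimuth = atan2(E, N) = atan2(-0.005948, +0.0002783) = 272.7° ≈ 273°.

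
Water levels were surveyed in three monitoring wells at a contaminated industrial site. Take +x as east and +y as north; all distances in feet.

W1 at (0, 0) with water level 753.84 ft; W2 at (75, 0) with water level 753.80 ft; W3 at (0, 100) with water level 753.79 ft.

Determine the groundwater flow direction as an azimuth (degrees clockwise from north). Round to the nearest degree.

047°

∂h/∂x = (753.80 − 753.84) / (75 − 0) = -0.0005333
∂h/∂y = (753.79 − 753.84) / (100 − 0) = -0.0005000
Flow direction (−∇h) has components (+0.0005333 E, +0.0005000 N).
Azimuth = atan2(E, N) = atan2(+0.0005333, +0.0005000) = 46.8° ≈ 047°.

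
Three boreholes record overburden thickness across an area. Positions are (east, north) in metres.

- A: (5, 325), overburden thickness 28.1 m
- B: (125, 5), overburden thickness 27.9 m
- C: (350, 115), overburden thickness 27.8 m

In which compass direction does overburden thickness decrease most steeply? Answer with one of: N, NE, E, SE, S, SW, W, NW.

Taking A as reference: B−A = (120, -320, -0.2); C−A = (345, -210, -0.3).
Solve a·Δx + b·Δy = Δd: det = 120·(-210) − 345·(-320) = 85200.
∂d/∂x = [(-0.2)·(-210) − (-0.3)·(-320)] / 85200 = -0.0006338
∂d/∂y = [120·(-0.3) − 345·(-0.2)] / 85200 = +0.0003873
Steepest decrease is along −∇f = (+0.0006338 E, -0.0003873 N) → southeast.

SE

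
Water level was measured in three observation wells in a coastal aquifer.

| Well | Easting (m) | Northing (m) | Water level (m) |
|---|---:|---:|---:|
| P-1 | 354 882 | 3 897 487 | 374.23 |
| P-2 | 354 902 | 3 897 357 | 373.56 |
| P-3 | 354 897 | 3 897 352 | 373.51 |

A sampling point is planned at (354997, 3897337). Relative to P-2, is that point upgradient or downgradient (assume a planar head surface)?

With h = a·x + b·y + c and P-1 as origin, the differences give:
  20·a + (-130)·b = -0.67
  15·a + (-135)·b = -0.72
Eliminate b (×(-135) and ×(-130), subtract): -750·a = -3.150 → a = ∂h/∂x = +0.004200
Back-substitute: b = ∂h/∂y = +0.005800.
Head at (354997, 3897337) = 374.23 + (+0.004200)·(115) + (+0.005800)·(-150) = 373.84 m.
That is higher than the 373.56 m at P-2, so the point is upgradient.

upgradient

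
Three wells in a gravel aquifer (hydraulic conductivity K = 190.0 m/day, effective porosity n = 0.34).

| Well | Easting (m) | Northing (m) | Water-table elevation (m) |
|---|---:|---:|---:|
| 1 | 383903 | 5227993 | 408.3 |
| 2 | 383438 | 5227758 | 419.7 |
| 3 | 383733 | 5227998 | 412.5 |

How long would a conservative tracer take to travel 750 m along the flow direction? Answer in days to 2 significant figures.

54 days

With h = a·x + b·y + c and 1 as origin, the differences give:
  (-465)·a + (-235)·b = +11.4
  (-170)·a + 5·b = +4.2
Eliminate b (×5 and ×(-235), subtract): -42275·a = 1044.00 → a = ∂h/∂x = -0.02470
Back-substitute: b = ∂h/∂y = +0.0003548.
|∇h| = √(-0.02470² + 0.0003548²) = 0.0247
Seepage velocity v = K·i/n = 190.0 × 0.0247 / 0.34 = 13.8 m/day.
t = 750 / 13.8 = 54.35 days.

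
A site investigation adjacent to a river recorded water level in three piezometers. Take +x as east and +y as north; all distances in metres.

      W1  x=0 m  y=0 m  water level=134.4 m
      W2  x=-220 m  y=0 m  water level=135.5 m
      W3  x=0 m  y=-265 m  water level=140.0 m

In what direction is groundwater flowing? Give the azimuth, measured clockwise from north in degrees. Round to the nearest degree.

∂h/∂x = (135.5 − 134.4) / (-220 − 0) = -0.005000
∂h/∂y = (140.0 − 134.4) / (-265 − 0) = -0.02113
Flow direction (−∇h) has components (+0.005000 E, +0.02113 N).
Azimuth = atan2(E, N) = atan2(+0.005000, +0.02113) = 13.3° ≈ 013°.

013°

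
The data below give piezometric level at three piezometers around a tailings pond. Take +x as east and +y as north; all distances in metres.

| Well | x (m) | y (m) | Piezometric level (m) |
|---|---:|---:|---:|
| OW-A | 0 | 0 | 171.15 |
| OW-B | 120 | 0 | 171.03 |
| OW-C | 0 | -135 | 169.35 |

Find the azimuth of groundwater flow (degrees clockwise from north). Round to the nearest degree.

∂h/∂x = (171.03 − 171.15) / (120 − 0) = -0.001000
∂h/∂y = (169.35 − 171.15) / (-135 − 0) = +0.01333
Flow direction (−∇h) has components (+0.001000 E, -0.01333 N).
Azimuth = atan2(E, N) = atan2(+0.001000, -0.01333) = 175.7° ≈ 176°.

176°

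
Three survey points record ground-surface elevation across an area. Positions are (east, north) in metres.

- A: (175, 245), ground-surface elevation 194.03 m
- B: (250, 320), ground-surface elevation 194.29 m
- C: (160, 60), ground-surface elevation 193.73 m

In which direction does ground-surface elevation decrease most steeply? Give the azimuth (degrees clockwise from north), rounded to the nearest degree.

234°

Differences from A: to B (Δx, Δy, Δh) = (75, 75, +0.26); to C = (-15, -185, -0.30).
Determinant of the coordinate differences = 75·(-185) − (-15)·75 = -12750.
∂z/∂x = [(+0.26)·(-185) − (-0.30)·75] / -12750 = +0.002008
∂z/∂y = [75·(-0.30) − (-15)·(+0.26)] / -12750 = +0.001459
Steepest decrease is along −∇f: components (-0.002008 E, -0.001459 N).
Azimuth = atan2(-0.002008, -0.001459) = 234.0° ≈ 234°.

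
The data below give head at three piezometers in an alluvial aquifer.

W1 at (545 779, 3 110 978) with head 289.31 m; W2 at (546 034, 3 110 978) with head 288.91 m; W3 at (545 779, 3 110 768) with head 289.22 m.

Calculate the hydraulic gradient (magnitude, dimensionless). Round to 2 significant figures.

∂h/∂x = (288.91 − 289.31) / (546034 − 545779) = -0.001569
∂h/∂y = (289.22 − 289.31) / (3110768 − 3110978) = +0.0004286
|∇h| = √(-0.001569² + 0.0004286²) = 0.001626

0.0016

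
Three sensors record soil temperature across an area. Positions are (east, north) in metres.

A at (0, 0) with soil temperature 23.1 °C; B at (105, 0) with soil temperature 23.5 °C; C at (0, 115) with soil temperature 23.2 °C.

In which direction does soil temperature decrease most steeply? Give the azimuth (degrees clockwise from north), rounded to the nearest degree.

257°

∂T/∂x = (23.5 − 23.1) / (105 − 0) = +0.003810
∂T/∂y = (23.2 − 23.1) / (115 − 0) = +0.0008696
Steepest decrease is along −∇f: components (-0.003810 E, -0.0008696 N).
Azimuth = atan2(-0.003810, -0.0008696) = 257.1° ≈ 257°.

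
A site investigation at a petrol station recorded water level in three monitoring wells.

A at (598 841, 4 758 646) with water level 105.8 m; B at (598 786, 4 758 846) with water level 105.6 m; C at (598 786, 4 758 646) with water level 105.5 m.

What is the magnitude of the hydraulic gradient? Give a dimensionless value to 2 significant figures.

0.0055

Three-point gradient (reference A): Δ to B = (-55, 200, -0.2), Δ to C = (-55, 0, -0.3).
∂h/∂x = +0.005455, ∂h/∂y = +0.0005000 (det = 11000).
|∇h| = √(0.005455² + 0.0005000²) = 0.005478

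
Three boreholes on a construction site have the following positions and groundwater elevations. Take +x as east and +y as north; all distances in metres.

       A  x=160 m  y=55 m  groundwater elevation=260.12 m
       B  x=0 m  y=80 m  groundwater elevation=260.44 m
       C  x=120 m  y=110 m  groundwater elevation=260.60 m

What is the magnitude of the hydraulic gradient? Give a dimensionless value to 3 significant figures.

0.00824

With h = a·x + b·y + c and A as origin, the differences give:
  (-160)·a + 25·b = +0.32
  (-40)·a + 55·b = +0.48
Eliminate b (×55 and ×25, subtract): -7800·a = 5.600 → a = ∂h/∂x = -0.0007179
Back-substitute: b = ∂h/∂y = +0.008205.
|∇h| = √(-0.0007179² + 0.008205²) = 0.008236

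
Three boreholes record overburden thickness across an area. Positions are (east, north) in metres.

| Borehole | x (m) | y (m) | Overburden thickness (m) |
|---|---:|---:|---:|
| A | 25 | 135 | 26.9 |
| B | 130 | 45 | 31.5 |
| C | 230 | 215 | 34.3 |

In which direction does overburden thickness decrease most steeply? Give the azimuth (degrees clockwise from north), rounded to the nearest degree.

Taking A as reference: B−A = (105, -90, +4.6); C−A = (205, 80, +7.4).
Determinant of the coordinate differences = 105·80 − 205·(-90) = 26850.
∂d/∂x = [(+4.6)·80 − (+7.4)·(-90)] / 26850 = +0.03851
∂d/∂y = [105·(+7.4) − 205·(+4.6)] / 26850 = -0.006182
Steepest decrease is along −∇f: components (-0.03851 E, +0.006182 N).
Azimuth = atan2(-0.03851, +0.006182) = 279.1° ≈ 279°.

279°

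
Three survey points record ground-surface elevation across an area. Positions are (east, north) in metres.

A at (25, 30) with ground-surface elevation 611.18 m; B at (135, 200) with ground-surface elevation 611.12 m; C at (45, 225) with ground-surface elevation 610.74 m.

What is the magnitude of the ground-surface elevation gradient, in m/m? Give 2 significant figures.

Taking A as reference: B−A = (110, 170, -0.06); C−A = (20, 195, -0.44).
Solve a·Δx + b·Δy = Δz: det = 110·195 − 20·170 = 18050.
∂z/∂x = [(-0.06)·195 − (-0.44)·170] / 18050 = +0.003496
∂z/∂y = [110·(-0.44) − 20·(-0.06)] / 18050 = -0.002615
|∇f| = √(0.003496² + -0.002615²) = 0.004366 m/m

0.0044 m/m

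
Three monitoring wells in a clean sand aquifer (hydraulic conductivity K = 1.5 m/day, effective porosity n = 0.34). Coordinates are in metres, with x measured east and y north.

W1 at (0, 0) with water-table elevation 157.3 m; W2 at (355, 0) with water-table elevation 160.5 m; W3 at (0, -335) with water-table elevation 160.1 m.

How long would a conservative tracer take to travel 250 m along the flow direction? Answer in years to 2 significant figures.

13 years

∂h/∂x = (160.5 − 157.3) / (355 − 0) = +0.009014
∂h/∂y = (160.1 − 157.3) / (-335 − 0) = -0.008358
|∇h| = √(0.009014² + -0.008358²) = 0.01229
Seepage velocity v = K·i/n = 1.5 × 0.01229 / 0.34 = 0.05422 m/day.
t = 250 / 0.05422 = 4611 days = 12.6 years.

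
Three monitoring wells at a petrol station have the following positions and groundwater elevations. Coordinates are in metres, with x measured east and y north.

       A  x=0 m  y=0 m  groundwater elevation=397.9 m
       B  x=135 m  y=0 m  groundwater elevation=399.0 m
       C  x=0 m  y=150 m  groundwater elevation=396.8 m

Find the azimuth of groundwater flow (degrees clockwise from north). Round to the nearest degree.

312°

∂h/∂x = (399.0 − 397.9) / (135 − 0) = +0.008148
∂h/∂y = (396.8 − 397.9) / (150 − 0) = -0.007333
Flow direction (−∇h) has components (-0.008148 E, +0.007333 N).
Azimuth = atan2(E, N) = atan2(-0.008148, +0.007333) = 312.0° ≈ 312°.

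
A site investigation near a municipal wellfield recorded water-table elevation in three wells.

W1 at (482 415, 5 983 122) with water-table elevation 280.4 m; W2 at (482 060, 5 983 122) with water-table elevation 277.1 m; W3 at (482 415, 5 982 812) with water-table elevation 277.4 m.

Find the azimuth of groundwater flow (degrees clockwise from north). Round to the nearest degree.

∂h/∂x = (277.1 − 280.4) / (482060 − 482415) = +0.009296
∂h/∂y = (277.4 − 280.4) / (5982812 − 5983122) = +0.009677
Flow direction (−∇h) has components (-0.009296 E, -0.009677 N).
Azimuth = atan2(E, N) = atan2(-0.009296, -0.009677) = 223.8° ≈ 224°.

224°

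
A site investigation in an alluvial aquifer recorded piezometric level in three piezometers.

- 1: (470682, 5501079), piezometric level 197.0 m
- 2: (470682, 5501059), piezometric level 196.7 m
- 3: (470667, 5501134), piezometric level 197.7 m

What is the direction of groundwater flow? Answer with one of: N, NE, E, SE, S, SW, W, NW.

SW

Three-point gradient (reference 1): Δ to 2 = (0, -20, -0.3), Δ to 3 = (-15, 55, +0.7).
∂h/∂x = +0.008333, ∂h/∂y = +0.01500 (det = -300).
Flow = −∇h = (-0.008333 east, -0.01500 north), which points southwest.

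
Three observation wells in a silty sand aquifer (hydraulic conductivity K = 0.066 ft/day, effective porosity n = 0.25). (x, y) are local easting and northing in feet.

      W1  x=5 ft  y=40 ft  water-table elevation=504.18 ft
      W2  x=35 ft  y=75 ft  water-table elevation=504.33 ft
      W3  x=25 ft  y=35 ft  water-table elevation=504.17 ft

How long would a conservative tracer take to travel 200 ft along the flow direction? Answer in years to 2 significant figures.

530 years

Taking W1 as reference: W2−W1 = (30, 35, +0.15); W3−W1 = (20, -5, -0.01).
Solve a·Δx + b·Δy = Δh: det = 30·(-5) − 20·35 = -850.
∂h/∂x = [(+0.15)·(-5) − (-0.01)·35] / -850 = +0.0004706
∂h/∂y = [30·(-0.01) − 20·(+0.15)] / -850 = +0.003882
|∇h| = √(0.0004706² + 0.003882²) = 0.00391
Seepage velocity v = K·i/n = 0.066 × 0.00391 / 0.25 = 0.001032 ft/day.
t = 200 / 0.001032 = 1.938e+05 days = 531 years.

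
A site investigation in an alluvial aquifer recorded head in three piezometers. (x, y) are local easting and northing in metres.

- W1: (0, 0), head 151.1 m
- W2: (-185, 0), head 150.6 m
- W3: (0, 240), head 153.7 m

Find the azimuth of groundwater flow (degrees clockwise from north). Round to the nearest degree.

194°

∂h/∂x = (150.6 − 151.1) / (-185 − 0) = +0.002703
∂h/∂y = (153.7 − 151.1) / (240 − 0) = +0.01083
Flow direction (−∇h) has components (-0.002703 E, -0.01083 N).
Azimuth = atan2(E, N) = atan2(-0.002703, -0.01083) = 194.0° ≈ 194°.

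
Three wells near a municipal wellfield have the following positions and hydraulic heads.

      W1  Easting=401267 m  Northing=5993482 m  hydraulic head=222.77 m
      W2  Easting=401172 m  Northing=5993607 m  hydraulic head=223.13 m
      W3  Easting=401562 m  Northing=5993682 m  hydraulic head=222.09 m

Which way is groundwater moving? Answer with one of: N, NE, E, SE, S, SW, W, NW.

Differences from W1: to W2 (Δx, Δy, Δh) = (-95, 125, +0.36); to W3 = (295, 200, -0.68).
Solve a·Δx + b·Δy = Δh: det = (-95)·200 − 295·125 = -55875.
∂h/∂x = [(+0.36)·200 − (-0.68)·125] / -55875 = -0.002810
∂h/∂y = [(-95)·(-0.68) − 295·(+0.36)] / -55875 = +0.0007445
Flow = −∇h = (+0.002810 east, -0.0007445 north), which points east.

E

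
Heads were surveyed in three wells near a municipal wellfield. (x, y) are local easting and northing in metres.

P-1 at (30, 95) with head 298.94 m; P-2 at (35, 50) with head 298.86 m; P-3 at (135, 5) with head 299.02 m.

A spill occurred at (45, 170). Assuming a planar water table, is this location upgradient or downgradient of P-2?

Differences from P-1: to P-2 (Δx, Δy, Δh) = (5, -45, -0.08); to P-3 = (105, -90, +0.08).
Determinant of the coordinate differences = 5·(-90) − 105·(-45) = 4275.
∂h/∂x = [(-0.08)·(-90) − (+0.08)·(-45)] / 4275 = +0.002526
∂h/∂y = [5·(+0.08) − 105·(-0.08)] / 4275 = +0.002058
Head at (45, 170) = 298.94 + (+0.002526)·(15) + (+0.002058)·(75) = 299.13 m.
That is higher than the 298.86 m at P-2, so the point is upgradient.

upgradient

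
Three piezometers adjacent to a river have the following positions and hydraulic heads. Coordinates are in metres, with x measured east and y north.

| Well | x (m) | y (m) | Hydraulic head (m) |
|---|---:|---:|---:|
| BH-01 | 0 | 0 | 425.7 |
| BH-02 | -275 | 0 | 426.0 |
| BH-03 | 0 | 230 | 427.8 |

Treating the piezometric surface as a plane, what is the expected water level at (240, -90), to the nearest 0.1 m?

∂h/∂x = (426.0 − 425.7) / (-275 − 0) = -0.001091
∂h/∂y = (427.8 − 425.7) / (230 − 0) = +0.009130
h(240, -90) = 425.7 + (-0.001091)·(240) + (+0.009130)·(-90) = 425.7 -0.262 -0.822 = 424.616 m.

424.6 m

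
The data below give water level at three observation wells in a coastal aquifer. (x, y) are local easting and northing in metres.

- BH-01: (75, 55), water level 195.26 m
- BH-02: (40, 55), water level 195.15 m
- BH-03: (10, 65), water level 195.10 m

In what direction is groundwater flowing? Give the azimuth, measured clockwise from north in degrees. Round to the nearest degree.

Differences from BH-01: to BH-02 (Δx, Δy, Δh) = (-35, 0, -0.11); to BH-03 = (-65, 10, -0.16).
Determinant of the coordinate differences = (-35)·10 − (-65)·0 = -350.
∂h/∂x = [(-0.11)·10 − (-0.16)·0] / -350 = +0.003143
∂h/∂y = [(-35)·(-0.16) − (-65)·(-0.11)] / -350 = +0.004429
Flow direction (−∇h) has components (-0.003143 E, -0.004429 N).
Azimuth = atan2(E, N) = atan2(-0.003143, -0.004429) = 215.4° ≈ 215°.

215°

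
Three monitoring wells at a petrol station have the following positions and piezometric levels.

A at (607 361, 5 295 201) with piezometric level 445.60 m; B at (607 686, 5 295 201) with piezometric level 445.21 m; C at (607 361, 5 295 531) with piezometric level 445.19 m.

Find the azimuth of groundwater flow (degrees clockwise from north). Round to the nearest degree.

044°

∂h/∂x = (445.21 − 445.60) / (607686 − 607361) = -0.001200
∂h/∂y = (445.19 − 445.60) / (5295531 − 5295201) = -0.001242
Flow direction (−∇h) has components (+0.001200 E, +0.001242 N).
Azimuth = atan2(E, N) = atan2(+0.001200, +0.001242) = 44.0° ≈ 044°.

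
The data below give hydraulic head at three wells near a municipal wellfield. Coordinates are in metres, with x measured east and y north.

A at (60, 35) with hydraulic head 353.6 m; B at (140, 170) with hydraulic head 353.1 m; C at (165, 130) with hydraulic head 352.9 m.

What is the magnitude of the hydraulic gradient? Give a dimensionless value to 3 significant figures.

Differences from A: to B (Δx, Δy, Δh) = (80, 135, -0.5); to C = (105, 95, -0.7).
Solve a·Δx + b·Δy = Δh: det = 80·95 − 105·135 = -6575.
∂h/∂x = [(-0.5)·95 − (-0.7)·135] / -6575 = -0.007148
∂h/∂y = [80·(-0.7) − 105·(-0.5)] / -6575 = +0.0005323
|∇h| = √(-0.007148² + 0.0005323²) = 0.007168

0.00717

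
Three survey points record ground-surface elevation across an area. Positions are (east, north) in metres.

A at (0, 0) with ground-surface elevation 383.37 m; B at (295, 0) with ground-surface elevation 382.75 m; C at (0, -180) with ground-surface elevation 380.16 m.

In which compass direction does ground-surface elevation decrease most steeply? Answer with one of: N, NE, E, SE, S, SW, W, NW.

S

∂z/∂x = (382.75 − 383.37) / (295 − 0) = -0.002102
∂z/∂y = (380.16 − 383.37) / (-180 − 0) = +0.01783
Steepest decrease is along −∇f = (+0.002102 E, -0.01783 N) → south.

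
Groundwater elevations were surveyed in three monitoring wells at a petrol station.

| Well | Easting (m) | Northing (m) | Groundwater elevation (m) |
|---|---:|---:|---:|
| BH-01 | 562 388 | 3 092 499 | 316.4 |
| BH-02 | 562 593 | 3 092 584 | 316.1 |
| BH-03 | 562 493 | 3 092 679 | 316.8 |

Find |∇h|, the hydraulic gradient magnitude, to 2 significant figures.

Taking BH-01 as reference: BH-02−BH-01 = (205, 85, -0.3); BH-03−BH-01 = (105, 180, +0.4).
Determinant of the coordinate differences = 205·180 − 105·85 = 27975.
∂h/∂x = [(-0.3)·180 − (+0.4)·85] / 27975 = -0.003146
∂h/∂y = [205·(+0.4) − 105·(-0.3)] / 27975 = +0.004057
|∇h| = √(-0.003146² + 0.004057²) = 0.005134

0.0051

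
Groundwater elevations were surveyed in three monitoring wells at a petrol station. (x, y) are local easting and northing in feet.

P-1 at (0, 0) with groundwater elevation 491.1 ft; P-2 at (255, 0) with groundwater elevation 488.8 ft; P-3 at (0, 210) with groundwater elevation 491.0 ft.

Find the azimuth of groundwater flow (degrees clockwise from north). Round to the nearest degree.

087°

∂h/∂x = (488.8 − 491.1) / (255 − 0) = -0.009020
∂h/∂y = (491.0 − 491.1) / (210 − 0) = -0.0004762
Flow direction (−∇h) has components (+0.009020 E, +0.0004762 N).
Azimuth = atan2(E, N) = atan2(+0.009020, +0.0004762) = 87.0° ≈ 087°.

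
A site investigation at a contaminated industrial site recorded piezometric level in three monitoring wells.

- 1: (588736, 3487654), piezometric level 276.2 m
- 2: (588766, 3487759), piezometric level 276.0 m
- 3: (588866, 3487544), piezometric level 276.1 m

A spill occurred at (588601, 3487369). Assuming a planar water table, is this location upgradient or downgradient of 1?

upgradient

Taking 1 as reference: 2−1 = (30, 105, -0.2); 3−1 = (130, -110, -0.1).
Determinant of the coordinate differences = 30·(-110) − 130·105 = -16950.
∂h/∂x = [(-0.2)·(-110) − (-0.1)·105] / -16950 = -0.001917
∂h/∂y = [30·(-0.1) − 130·(-0.2)] / -16950 = -0.001357
Head at (588601, 3487369) = 276.2 + (-0.001917)·(-135) + (-0.001357)·(-285) = 276.85 m.
That is higher than the 276.2 m at 1, so the point is upgradient.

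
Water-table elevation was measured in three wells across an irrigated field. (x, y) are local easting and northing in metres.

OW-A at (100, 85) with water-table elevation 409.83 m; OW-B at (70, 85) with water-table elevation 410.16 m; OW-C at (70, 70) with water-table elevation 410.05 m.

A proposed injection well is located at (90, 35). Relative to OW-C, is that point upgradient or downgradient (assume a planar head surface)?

downgradient

Taking OW-A as reference: OW-B−OW-A = (-30, 0, +0.33); OW-C−OW-A = (-30, -15, +0.22).
Determinant of the coordinate differences = (-30)·(-15) − (-30)·0 = 450.
∂h/∂x = [(+0.33)·(-15) − (+0.22)·0] / 450 = -0.01100
∂h/∂y = [(-30)·(+0.22) − (-30)·(+0.33)] / 450 = +0.007333
Head at (90, 35) = 409.83 + (-0.01100)·(-10) + (+0.007333)·(-50) = 409.57 m.
That is lower than the 410.05 m at OW-C, so the point is downgradient.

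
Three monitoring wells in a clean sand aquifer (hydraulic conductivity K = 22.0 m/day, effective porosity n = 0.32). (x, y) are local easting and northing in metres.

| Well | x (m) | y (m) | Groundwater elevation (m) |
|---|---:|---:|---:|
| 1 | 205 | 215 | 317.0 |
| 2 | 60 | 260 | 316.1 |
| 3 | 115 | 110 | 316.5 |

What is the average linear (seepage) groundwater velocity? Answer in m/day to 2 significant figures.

Taking 1 as reference: 2−1 = (-145, 45, -0.9); 3−1 = (-90, -105, -0.5).
Determinant of the coordinate differences = (-145)·(-105) − (-90)·45 = 19275.
∂h/∂x = [(-0.9)·(-105) − (-0.5)·45] / 19275 = +0.006070
∂h/∂y = [(-145)·(-0.5) − (-90)·(-0.9)] / 19275 = -0.0004410
|∇h| = √(0.006070² + -0.0004410²) = 0.006086
Seepage velocity v = K·i/n = 22.0 × 0.006086 / 0.32 = 0.4184 m/day.

0.42 m/day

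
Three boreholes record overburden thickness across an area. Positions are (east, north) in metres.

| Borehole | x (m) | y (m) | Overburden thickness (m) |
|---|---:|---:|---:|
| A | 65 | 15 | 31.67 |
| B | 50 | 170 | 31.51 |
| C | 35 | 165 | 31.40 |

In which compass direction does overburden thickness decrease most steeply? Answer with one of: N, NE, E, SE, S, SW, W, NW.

Differences from A: to B (Δx, Δy, Δh) = (-15, 155, -0.16); to C = (-30, 150, -0.27).
Determinant of the coordinate differences = (-15)·150 − (-30)·155 = 2400.
∂d/∂x = [(-0.16)·150 − (-0.27)·155] / 2400 = +0.007438
∂d/∂y = [(-15)·(-0.27) − (-30)·(-0.16)] / 2400 = -0.0003125
Steepest decrease is along −∇f = (-0.007438 E, +0.0003125 N) → west.

W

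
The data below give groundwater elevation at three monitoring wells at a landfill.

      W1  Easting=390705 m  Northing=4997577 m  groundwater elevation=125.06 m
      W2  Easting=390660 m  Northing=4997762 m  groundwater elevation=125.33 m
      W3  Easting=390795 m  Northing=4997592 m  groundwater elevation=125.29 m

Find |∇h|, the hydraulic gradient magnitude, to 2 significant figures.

0.0030

With h = a·x + b·y + c and W1 as origin, the differences give:
  (-45)·a + 185·b = +0.27
  90·a + 15·b = +0.23
Eliminate b (×15 and ×185, subtract): -17325·a = -38.500 → a = ∂h/∂x = +0.002222
Back-substitute: b = ∂h/∂y = +0.002000.
|∇h| = √(0.002222² + 0.002000²) = 0.00299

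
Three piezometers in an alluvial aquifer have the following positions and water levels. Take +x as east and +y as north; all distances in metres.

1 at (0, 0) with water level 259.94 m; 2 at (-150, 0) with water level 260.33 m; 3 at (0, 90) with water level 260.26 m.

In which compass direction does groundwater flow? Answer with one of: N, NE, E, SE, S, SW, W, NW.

SE

∂h/∂x = (260.33 − 259.94) / (-150 − 0) = -0.002600
∂h/∂y = (260.26 − 259.94) / (90 − 0) = +0.003556
Flow = −∇h = (+0.002600 east, -0.003556 north), which points southeast.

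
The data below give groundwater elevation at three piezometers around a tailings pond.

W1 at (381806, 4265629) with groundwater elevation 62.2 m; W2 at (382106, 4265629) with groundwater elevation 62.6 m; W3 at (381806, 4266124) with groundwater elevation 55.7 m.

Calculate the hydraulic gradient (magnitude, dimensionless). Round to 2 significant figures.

0.013

∂h/∂x = (62.6 − 62.2) / (382106 − 381806) = +0.001333
∂h/∂y = (55.7 − 62.2) / (4266124 − 4265629) = -0.01313
|∇h| = √(0.001333² + -0.01313²) = 0.0132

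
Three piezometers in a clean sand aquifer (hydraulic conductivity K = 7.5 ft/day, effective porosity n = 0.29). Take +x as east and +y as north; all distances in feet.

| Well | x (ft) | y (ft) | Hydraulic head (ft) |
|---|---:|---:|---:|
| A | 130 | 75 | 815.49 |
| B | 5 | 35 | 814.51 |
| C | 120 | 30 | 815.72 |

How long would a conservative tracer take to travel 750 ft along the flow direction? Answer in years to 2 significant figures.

6.3 years

Taking A as reference: B−A = (-125, -40, -0.98); C−A = (-10, -45, +0.23).
Solve a·Δx + b·Δy = Δh: det = (-125)·(-45) − (-10)·(-40) = 5225.
∂h/∂x = [(-0.98)·(-45) − (+0.23)·(-40)] / 5225 = +0.01020
∂h/∂y = [(-125)·(+0.23) − (-10)·(-0.98)] / 5225 = -0.007378
|∇h| = √(0.01020² + -0.007378²) = 0.01259
Seepage velocity v = K·i/n = 7.5 × 0.01259 / 0.29 = 0.3256 ft/day.
t = 750 / 0.3256 = 2303 days = 6.31 years.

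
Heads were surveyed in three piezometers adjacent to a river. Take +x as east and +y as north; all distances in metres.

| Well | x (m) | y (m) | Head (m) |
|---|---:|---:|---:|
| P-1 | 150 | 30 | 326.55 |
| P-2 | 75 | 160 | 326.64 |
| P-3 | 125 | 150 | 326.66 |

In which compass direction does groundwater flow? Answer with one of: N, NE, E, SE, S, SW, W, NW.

SW

Taking P-1 as reference: P-2−P-1 = (-75, 130, +0.09); P-3−P-1 = (-25, 120, +0.11).
Solve a·Δx + b·Δy = Δh: det = (-75)·120 − (-25)·130 = -5750.
∂h/∂x = [(+0.09)·120 − (+0.11)·130] / -5750 = +0.0006087
∂h/∂y = [(-75)·(+0.11) − (-25)·(+0.09)] / -5750 = +0.001043
Flow = −∇h = (-0.0006087 east, -0.001043 north), which points southwest.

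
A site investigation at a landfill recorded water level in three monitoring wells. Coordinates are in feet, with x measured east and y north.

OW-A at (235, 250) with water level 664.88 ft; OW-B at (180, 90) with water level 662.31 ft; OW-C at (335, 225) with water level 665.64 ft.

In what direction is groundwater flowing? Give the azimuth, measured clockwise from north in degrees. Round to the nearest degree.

Differences from OW-A: to OW-B (Δx, Δy, Δh) = (-55, -160, -2.57); to OW-C = (100, -25, +0.76).
Solve a·Δx + b·Δy = Δh: det = (-55)·(-25) − 100·(-160) = 17375.
∂h/∂x = [(-2.57)·(-25) − (+0.76)·(-160)] / 17375 = +0.01070
∂h/∂y = [(-55)·(+0.76) − 100·(-2.57)] / 17375 = +0.01239
Flow direction (−∇h) has components (-0.01070 E, -0.01239 N).
Azimuth = atan2(E, N) = atan2(-0.01070, -0.01239) = 220.8° ≈ 221°.

221°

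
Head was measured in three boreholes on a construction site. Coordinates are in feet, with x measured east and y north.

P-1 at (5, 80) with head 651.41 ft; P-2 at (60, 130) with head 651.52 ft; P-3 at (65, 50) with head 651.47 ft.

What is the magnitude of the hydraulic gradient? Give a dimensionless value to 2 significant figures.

Three-point gradient (reference P-1): Δ to P-2 = (55, 50, +0.11), Δ to P-3 = (60, -30, +0.06).
∂h/∂x = +0.001355, ∂h/∂y = +0.0007097 (det = -4650).
|∇h| = √(0.001355² + 0.0007097²) = 0.00153

0.0015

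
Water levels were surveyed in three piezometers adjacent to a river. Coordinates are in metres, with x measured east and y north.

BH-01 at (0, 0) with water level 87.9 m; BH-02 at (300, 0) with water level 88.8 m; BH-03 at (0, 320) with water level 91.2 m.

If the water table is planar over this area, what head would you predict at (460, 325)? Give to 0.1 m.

∂h/∂x = (88.8 − 87.9) / (300 − 0) = +0.003000
∂h/∂y = (91.2 − 87.9) / (320 − 0) = +0.01031
h(460, 325) = 87.9 + (+0.003000)·(460) + (+0.01031)·(325) = 87.9 +1.380 +3.352 = 92.632 m.

92.6 m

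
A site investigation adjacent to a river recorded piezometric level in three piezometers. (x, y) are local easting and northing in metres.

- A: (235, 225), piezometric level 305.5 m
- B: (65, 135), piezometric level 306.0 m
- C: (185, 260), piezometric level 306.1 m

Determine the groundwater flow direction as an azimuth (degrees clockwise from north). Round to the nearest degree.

With h = a·x + b·y + c and A as origin, the differences give:
  (-170)·a + (-90)·b = +0.5
  (-50)·a + 35·b = +0.6
Eliminate b (×35 and ×(-90), subtract): -10450·a = 71.50 → a = ∂h/∂x = -0.006842
Back-substitute: b = ∂h/∂y = +0.007368.
Flow direction (−∇h) has components (+0.006842 E, -0.007368 N).
Azimuth = atan2(E, N) = atan2(+0.006842, -0.007368) = 137.1° ≈ 137°.

137°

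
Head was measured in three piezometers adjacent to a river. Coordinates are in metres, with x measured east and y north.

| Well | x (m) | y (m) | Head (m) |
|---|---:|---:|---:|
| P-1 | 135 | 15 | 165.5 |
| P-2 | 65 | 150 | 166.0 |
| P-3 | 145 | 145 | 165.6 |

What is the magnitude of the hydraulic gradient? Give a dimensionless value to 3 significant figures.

0.00506

With h = a·x + b·y + c and P-1 as origin, the differences give:
  (-70)·a + 135·b = +0.5
  10·a + 130·b = +0.1
Eliminate b (×130 and ×135, subtract): -10450·a = 51.50 → a = ∂h/∂x = -0.004928
Back-substitute: b = ∂h/∂y = +0.001148.
|∇h| = √(-0.004928² + 0.001148²) = 0.00506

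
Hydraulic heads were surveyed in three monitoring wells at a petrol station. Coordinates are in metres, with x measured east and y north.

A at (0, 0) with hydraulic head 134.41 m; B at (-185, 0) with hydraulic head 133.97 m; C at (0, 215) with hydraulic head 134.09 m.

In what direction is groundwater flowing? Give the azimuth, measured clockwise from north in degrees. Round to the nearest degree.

∂h/∂x = (133.97 − 134.41) / (-185 − 0) = +0.002378
∂h/∂y = (134.09 − 134.41) / (215 − 0) = -0.001488
Flow direction (−∇h) has components (-0.002378 E, +0.001488 N).
Azimuth = atan2(E, N) = atan2(-0.002378, +0.001488) = 302.0° ≈ 302°.

302°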